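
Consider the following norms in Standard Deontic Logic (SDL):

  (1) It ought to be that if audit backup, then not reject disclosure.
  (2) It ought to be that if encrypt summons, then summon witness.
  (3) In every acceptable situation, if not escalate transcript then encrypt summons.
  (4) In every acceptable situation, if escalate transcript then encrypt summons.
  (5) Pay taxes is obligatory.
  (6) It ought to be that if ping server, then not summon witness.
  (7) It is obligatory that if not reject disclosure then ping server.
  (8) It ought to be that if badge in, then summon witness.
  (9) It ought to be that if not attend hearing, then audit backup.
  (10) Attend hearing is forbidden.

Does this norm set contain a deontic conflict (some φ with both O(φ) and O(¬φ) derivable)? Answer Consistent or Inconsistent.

Inconsistent

Premises 3 and 4 are O(¬escalate_transcript → encrypt_summons) and O(escalate_transcript → encrypt_summons); every ideal world satisfies ¬escalate_transcript or escalate_transcript, so in either case encrypt_summons holds — hence O(encrypt_summons).
With premise 2, O(encrypt_summons → summon_witness), the K-axiom yields O(summon_witness).
Premise 6 is O(ping_server → ¬summon_witness); contrapositively O(summon_witness → ¬ping_server). Since O(summon_witness) holds, K gives O(¬ping_server).
Premise 7 is O(¬reject_disclosure → ping_server); contrapositively O(¬ping_server → reject_disclosure). Since O(¬ping_server) holds, K gives O(reject_disclosure).
The contrapositive of premise 1 (O(audit_backup → ¬reject_disclosure)) is O(reject_disclosure → ¬audit_backup), and O(reject_disclosure) is already established, so O(¬audit_backup).
Premise 9 is O(¬attend_hearing → audit_backup); contrapositively O(¬audit_backup → attend_hearing). Since O(¬audit_backup) holds, K gives O(attend_hearing).
But premise 10, F(attend_hearing), means O(¬attend_hearing).
We now have both O(attend_hearing) and O(¬attend_hearing) — attend_hearing is simultaneously obligatory and forbidden, violating the D-axiom.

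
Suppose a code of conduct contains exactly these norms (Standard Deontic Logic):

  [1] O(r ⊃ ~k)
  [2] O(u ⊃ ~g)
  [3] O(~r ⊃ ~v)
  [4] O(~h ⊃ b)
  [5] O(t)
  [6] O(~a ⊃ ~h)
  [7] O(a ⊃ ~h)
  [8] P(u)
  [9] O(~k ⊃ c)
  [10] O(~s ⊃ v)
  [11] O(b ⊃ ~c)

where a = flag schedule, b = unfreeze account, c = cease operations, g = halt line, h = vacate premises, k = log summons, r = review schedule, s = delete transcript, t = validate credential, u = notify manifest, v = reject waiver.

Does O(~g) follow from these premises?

Premise 2 is O(u ⊃ ~g), but O(u) is not derivable from the premises (the permission P(u) asserts only ~O(~u), not O(u)), so it does not yield O(~g).
No other premise forces O(~g). An ideal world satisfying every premise can still have ~g false, so O(~g) is not derivable.

No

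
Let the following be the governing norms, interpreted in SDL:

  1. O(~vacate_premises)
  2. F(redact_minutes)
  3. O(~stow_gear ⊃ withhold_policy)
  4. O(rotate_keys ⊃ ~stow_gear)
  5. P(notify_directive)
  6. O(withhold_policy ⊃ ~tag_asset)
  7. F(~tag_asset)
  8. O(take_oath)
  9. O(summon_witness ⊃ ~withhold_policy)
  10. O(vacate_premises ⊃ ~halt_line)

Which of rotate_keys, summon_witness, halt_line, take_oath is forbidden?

rotate_keys

Premise 7 is F(~tag_asset), i.e. O(tag_asset).
Premise 6, O(withhold_policy ⊃ ~tag_asset), contraposes to O(tag_asset ⊃ ~withhold_policy); with O(tag_asset) we get O(~withhold_policy).
The contrapositive of premise 3 (O(~stow_gear ⊃ withhold_policy)) is O(~withhold_policy ⊃ stow_gear), and O(~withhold_policy) is already established, so O(stow_gear).
Premise 4 is O(rotate_keys ⊃ ~stow_gear); contrapositively O(stow_gear ⊃ ~rotate_keys). Since O(stow_gear) holds, K gives O(~rotate_keys).
So O(~rotate_keys) holds, i.e. rotate_keys is forbidden. None of the other listed options is forbidden under the premises.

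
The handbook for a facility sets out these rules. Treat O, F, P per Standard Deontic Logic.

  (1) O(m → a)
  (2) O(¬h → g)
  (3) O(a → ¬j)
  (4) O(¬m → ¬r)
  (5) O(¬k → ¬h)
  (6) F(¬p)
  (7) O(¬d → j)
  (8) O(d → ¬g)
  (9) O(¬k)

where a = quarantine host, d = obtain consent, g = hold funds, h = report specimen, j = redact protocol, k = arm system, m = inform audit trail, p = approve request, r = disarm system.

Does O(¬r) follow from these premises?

Yes

Premise 9 states O(¬k) outright.
Applying K to premise 5 (O(¬k → ¬h)) and O(¬k) yields O(¬h).
With premise 2, O(¬h → g), the K-axiom yields O(g).
The contrapositive of premise 8 (O(d → ¬g)) is O(g → ¬d), and O(g) is already established, so O(¬d).
Applying K to premise 7 (O(¬d → j)) and O(¬d) yields O(j).
Premise 3, O(a → ¬j), contraposes to O(j → ¬a); with O(j) we get O(¬a).
The contrapositive of premise 1 (O(m → a)) is O(¬a → ¬m), and O(¬a) is already established, so O(¬m).
With premise 4, O(¬m → ¬r), the K-axiom yields O(¬r).
Premise 6 does not contribute to this derivation.
So O(¬r) follows.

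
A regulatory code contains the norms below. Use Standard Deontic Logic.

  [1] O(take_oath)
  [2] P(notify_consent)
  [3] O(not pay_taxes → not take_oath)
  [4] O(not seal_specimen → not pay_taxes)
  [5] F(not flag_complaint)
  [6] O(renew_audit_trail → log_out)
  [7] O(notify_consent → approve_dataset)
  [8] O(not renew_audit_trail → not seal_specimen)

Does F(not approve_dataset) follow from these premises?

Premise 7 is O(notify_consent → approve_dataset), but O(notify_consent) is not derivable from the premises (the permission P(notify_consent) asserts only not O(not notify_consent), not O(notify_consent)), so it does not yield O(approve_dataset).
No other premise forces O(approve_dataset). An ideal world satisfying every premise can still have not approve_dataset true, so F(not approve_dataset) is not derivable.

No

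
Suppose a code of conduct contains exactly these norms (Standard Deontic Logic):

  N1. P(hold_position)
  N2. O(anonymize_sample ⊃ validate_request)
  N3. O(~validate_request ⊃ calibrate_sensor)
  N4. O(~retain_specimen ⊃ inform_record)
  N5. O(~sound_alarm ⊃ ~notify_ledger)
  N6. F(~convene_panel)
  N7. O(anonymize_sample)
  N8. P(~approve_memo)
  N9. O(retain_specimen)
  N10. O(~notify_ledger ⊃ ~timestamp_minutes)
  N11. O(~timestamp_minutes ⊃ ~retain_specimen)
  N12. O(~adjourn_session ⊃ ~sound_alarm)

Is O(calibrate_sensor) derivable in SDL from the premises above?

No

Premise 3 is O(~validate_request ⊃ calibrate_sensor), but O(~validate_request) is not derivable from the premises, so it does not yield O(calibrate_sensor).
No other premise forces O(calibrate_sensor). An ideal world satisfying every premise can still have calibrate_sensor false, so O(calibrate_sensor) is not derivable.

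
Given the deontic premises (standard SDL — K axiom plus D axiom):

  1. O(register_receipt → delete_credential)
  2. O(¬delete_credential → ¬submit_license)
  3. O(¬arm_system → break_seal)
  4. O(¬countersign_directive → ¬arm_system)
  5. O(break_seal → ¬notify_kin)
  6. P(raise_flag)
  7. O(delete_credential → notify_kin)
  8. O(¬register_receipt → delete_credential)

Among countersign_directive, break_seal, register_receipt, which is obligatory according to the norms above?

Premises 1 and 8 cover both cases: O(register_receipt → delete_credential) and O(¬register_receipt → delete_credential). Since register_receipt ∨ ¬register_receipt is a tautology, O(delete_credential) follows.
Applying K to premise 7 (O(delete_credential → notify_kin)) and O(delete_credential) yields O(notify_kin).
Premise 5, O(break_seal → ¬notify_kin), contraposes to O(notify_kin → ¬break_seal); with O(notify_kin) we get O(¬break_seal).
Premise 3, O(¬arm_system → break_seal), contraposes to O(¬break_seal → arm_system); with O(¬break_seal) we get O(arm_system).
Premise 4, O(¬countersign_directive → ¬arm_system), contraposes to O(arm_system → countersign_directive); with O(arm_system) we get O(countersign_directive).
So O(countersign_directive) holds — countersign_directive is obligatory. None of the other listed options is made obligatory by any chain of premises.

countersign_directive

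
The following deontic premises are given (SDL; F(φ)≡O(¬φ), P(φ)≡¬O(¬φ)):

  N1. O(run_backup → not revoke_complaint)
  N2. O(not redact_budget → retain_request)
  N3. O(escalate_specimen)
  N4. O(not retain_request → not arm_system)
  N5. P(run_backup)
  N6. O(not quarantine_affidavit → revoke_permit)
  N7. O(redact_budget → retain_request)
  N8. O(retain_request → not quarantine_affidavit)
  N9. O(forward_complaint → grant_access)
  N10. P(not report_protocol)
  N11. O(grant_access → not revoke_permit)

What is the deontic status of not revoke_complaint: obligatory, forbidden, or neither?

Neither

Premise 1 is O(run_backup → not revoke_complaint), but O(run_backup) is not derivable from the premises (the permission P(run_backup) asserts only not O(not run_backup), not O(run_backup)), so it does not yield O(not revoke_complaint).
No premise or chain of K-axiom applications forces O(not revoke_complaint), and none forces O(revoke_complaint). So not revoke_complaint is neither obligatory nor forbidden under these norms.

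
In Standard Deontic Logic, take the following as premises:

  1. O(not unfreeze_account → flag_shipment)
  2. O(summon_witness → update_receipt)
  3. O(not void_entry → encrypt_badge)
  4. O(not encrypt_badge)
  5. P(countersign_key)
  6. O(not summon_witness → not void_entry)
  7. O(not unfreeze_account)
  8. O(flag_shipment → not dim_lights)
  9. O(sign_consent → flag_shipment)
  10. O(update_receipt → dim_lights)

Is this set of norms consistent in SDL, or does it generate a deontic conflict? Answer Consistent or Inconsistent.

Premise 7 states O(not unfreeze_account) outright.
Applying K to premise 1 (O(not unfreeze_account → flag_shipment)) and O(not unfreeze_account) yields O(flag_shipment).
With premise 8, O(flag_shipment → not dim_lights), the K-axiom yields O(not dim_lights).
Premise 10, O(update_receipt → dim_lights), contraposes to O(not dim_lights → not update_receipt); with O(not dim_lights) we get O(not update_receipt).
Premise 2 is O(summon_witness → update_receipt); contrapositively O(not update_receipt → not summon_witness). Since O(not update_receipt) holds, K gives O(not summon_witness).
From O(not summon_witness) and premise 6, O(not summon_witness → not void_entry), we obtain O(not void_entry).
Premise 3 is O(not void_entry → encrypt_badge); since O(not void_entry), deontic closure gives O(encrypt_badge).
However, premise 4 gives O(not encrypt_badge).
We now have both O(encrypt_badge) and O(not encrypt_badge) — encrypt_badge is simultaneously obligatory and forbidden, violating the D-axiom.

Inconsistent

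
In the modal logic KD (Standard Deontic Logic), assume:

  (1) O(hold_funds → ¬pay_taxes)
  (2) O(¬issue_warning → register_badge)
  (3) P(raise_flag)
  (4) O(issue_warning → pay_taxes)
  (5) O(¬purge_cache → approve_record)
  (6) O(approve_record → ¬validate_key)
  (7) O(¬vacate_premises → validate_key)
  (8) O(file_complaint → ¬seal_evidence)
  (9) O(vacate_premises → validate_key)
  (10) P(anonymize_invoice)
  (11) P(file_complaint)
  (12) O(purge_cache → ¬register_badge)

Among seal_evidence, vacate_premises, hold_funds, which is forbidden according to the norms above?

Premises 9 and 7 cover both cases: O(vacate_premises → validate_key) and O(¬vacate_premises → validate_key). Since vacate_premises ∨ ¬vacate_premises is a tautology, O(validate_key) follows.
The contrapositive of premise 6 (O(approve_record → ¬validate_key)) is O(validate_key → ¬approve_record), and O(validate_key) is already established, so O(¬approve_record).
Premise 5 is O(¬purge_cache → approve_record); contrapositively O(¬approve_record → purge_cache). Since O(¬approve_record) holds, K gives O(purge_cache).
With premise 12, O(purge_cache → ¬register_badge), the K-axiom yields O(¬register_badge).
Premise 2 is O(¬issue_warning → register_badge); contrapositively O(¬register_badge → issue_warning). Since O(¬register_badge) holds, K gives O(issue_warning).
With premise 4, O(issue_warning → pay_taxes), the K-axiom yields O(pay_taxes).
Premise 1, O(hold_funds → ¬pay_taxes), contraposes to O(pay_taxes → ¬hold_funds); with O(pay_taxes) we get O(¬hold_funds).
So O(¬hold_funds) holds, i.e. hold_funds is forbidden. None of the other listed options is forbidden under the premises.

hold_funds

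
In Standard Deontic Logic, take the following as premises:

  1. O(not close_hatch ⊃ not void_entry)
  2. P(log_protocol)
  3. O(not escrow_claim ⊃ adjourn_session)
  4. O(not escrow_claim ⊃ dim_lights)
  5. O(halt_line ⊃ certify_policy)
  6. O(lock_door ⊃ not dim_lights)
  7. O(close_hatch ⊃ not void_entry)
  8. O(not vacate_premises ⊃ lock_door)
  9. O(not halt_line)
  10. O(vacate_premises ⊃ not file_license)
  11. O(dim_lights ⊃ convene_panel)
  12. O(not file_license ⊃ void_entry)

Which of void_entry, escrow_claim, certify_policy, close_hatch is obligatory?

Premises 1 and 7 are O(not close_hatch ⊃ not void_entry) and O(close_hatch ⊃ not void_entry); every ideal world satisfies not close_hatch or close_hatch, so in either case not void_entry holds — hence O(not void_entry).
Premise 12, O(not file_license ⊃ void_entry), contraposes to O(not void_entry ⊃ file_license); with O(not void_entry) we get O(file_license).
Premise 10, O(vacate_premises ⊃ not file_license), contraposes to O(file_license ⊃ not vacate_premises); with O(file_license) we get O(not vacate_premises).
Premise 8 is O(not vacate_premises ⊃ lock_door); since O(not vacate_premises), deontic closure gives O(lock_door).
Applying K to premise 6 (O(lock_door ⊃ not dim_lights)) and O(lock_door) yields O(not dim_lights).
Premise 4 is O(not escrow_claim ⊃ dim_lights); contrapositively O(not dim_lights ⊃ escrow_claim). Since O(not dim_lights) holds, K gives O(escrow_claim).
So O(escrow_claim) holds — escrow_claim is obligatory. None of the other listed options is made obligatory by any chain of premises.

escrow_claim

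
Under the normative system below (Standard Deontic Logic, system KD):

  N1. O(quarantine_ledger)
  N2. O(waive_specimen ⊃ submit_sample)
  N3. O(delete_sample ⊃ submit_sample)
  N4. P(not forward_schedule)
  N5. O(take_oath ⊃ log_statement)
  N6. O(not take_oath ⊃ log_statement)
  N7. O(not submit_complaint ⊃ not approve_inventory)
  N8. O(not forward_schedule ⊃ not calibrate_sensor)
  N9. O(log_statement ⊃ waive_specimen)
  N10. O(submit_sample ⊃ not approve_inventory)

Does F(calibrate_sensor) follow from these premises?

Premise 8 is O(not forward_schedule ⊃ not calibrate_sensor), but O(not forward_schedule) is not derivable from the premises (the permission P(not forward_schedule) asserts only not O(forward_schedule), not O(not forward_schedule)), so it does not yield O(not calibrate_sensor).
No other premise forces O(not calibrate_sensor). An ideal world satisfying every premise can still have calibrate_sensor true, so F(calibrate_sensor) is not derivable.

No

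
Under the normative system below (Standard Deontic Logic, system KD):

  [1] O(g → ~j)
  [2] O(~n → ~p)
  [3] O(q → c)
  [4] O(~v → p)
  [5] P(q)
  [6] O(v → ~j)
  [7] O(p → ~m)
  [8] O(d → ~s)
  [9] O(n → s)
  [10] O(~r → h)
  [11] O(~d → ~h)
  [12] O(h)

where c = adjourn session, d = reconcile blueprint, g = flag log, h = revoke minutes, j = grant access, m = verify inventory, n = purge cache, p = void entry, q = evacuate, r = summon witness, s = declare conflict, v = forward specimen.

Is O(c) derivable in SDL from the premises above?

Premise 3 is O(q → c), but O(q) is not derivable from the premises (the permission P(q) asserts only ~O(~q), not O(q)), so it does not yield O(c).
No other premise forces O(c). An ideal world satisfying every premise can still have c false, so O(c) is not derivable.

No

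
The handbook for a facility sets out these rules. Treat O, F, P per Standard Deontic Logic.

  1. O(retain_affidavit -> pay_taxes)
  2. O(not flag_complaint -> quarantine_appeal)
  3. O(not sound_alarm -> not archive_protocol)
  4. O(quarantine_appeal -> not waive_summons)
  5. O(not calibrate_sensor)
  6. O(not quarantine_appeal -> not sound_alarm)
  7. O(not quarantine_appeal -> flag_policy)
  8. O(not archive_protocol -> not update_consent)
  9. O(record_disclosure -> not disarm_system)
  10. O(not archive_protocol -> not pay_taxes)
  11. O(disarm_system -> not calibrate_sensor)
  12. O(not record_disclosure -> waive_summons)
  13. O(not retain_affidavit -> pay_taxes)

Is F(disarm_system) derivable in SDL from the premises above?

Premises 13 and 1 are O(not retain_affidavit -> pay_taxes) and O(retain_affidavit -> pay_taxes); every ideal world satisfies not retain_affidavit or retain_affidavit, so in either case pay_taxes holds — hence O(pay_taxes).
The contrapositive of premise 10 (O(not archive_protocol -> not pay_taxes)) is O(pay_taxes -> archive_protocol), and O(pay_taxes) is already established, so O(archive_protocol).
Premise 3, O(not sound_alarm -> not archive_protocol), contraposes to O(archive_protocol -> sound_alarm); with O(archive_protocol) we get O(sound_alarm).
The contrapositive of premise 6 (O(not quarantine_appeal -> not sound_alarm)) is O(sound_alarm -> quarantine_appeal), and O(sound_alarm) is already established, so O(quarantine_appeal).
From O(quarantine_appeal) and premise 4, O(quarantine_appeal -> not waive_summons), we obtain O(not waive_summons).
Premise 12 is O(not record_disclosure -> waive_summons); contrapositively O(not waive_summons -> record_disclosure). Since O(not waive_summons) holds, K gives O(record_disclosure).
Applying K to premise 9 (O(record_disclosure -> not disarm_system)) and O(record_disclosure) yields O(not disarm_system).
Premises 2, 5, 7, 8, 11 do not contribute to this derivation.
So O(not disarm_system) holds, i.e. F(disarm_system). The claim follows.

Yes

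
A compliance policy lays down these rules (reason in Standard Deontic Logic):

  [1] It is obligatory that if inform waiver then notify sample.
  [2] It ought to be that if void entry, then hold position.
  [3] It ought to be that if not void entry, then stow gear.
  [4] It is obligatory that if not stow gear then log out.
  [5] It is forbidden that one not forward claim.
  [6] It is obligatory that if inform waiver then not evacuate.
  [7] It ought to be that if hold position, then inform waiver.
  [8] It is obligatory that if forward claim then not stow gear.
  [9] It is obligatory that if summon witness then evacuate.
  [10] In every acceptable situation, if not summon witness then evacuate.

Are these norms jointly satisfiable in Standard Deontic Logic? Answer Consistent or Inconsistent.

Inconsistent

Premises 9 and 10 cover both cases: O(summon_witness → evacuate) and O(¬summon_witness → evacuate). Since summon_witness ∨ ¬summon_witness is a tautology, O(evacuate) follows.
Premise 6 is O(inform_waiver → ¬evacuate); contrapositively O(evacuate → ¬inform_waiver). Since O(evacuate) holds, K gives O(¬inform_waiver).
The contrapositive of premise 7 (O(hold_position → inform_waiver)) is O(¬inform_waiver → ¬hold_position), and O(¬inform_waiver) is already established, so O(¬hold_position).
Premise 2 is O(void_entry → hold_position); contrapositively O(¬hold_position → ¬void_entry). Since O(¬hold_position) holds, K gives O(¬void_entry).
From O(¬void_entry) and premise 3, O(¬void_entry → stow_gear), we obtain O(stow_gear).
Premise 8, O(forward_claim → ¬stow_gear), contraposes to O(stow_gear → ¬forward_claim); with O(stow_gear) we get O(¬forward_claim).
Yet premise 5 is F(¬forward_claim), i.e. O(forward_claim).
We now have both O(¬forward_claim) and O(forward_claim) — forward_claim is simultaneously obligatory and forbidden, violating the D-axiom.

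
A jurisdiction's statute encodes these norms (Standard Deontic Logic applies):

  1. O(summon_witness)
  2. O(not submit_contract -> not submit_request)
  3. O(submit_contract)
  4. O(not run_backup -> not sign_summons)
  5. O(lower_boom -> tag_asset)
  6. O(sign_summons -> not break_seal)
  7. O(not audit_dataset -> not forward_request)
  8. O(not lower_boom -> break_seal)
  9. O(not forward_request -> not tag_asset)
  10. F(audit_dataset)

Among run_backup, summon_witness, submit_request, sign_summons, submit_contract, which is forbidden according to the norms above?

sign_summons

Premise 10 is F(audit_dataset), i.e. O(not audit_dataset).
Applying K to premise 7 (O(not audit_dataset -> not forward_request)) and O(not audit_dataset) yields O(not forward_request).
With premise 9, O(not forward_request -> not tag_asset), the K-axiom yields O(not tag_asset).
Premise 5 is O(lower_boom -> tag_asset); contrapositively O(not tag_asset -> not lower_boom). Since O(not tag_asset) holds, K gives O(not lower_boom).
Applying K to premise 8 (O(not lower_boom -> break_seal)) and O(not lower_boom) yields O(break_seal).
Premise 6, O(sign_summons -> not break_seal), contraposes to O(break_seal -> not sign_summons); with O(break_seal) we get O(not sign_summons).
So O(not sign_summons) holds, i.e. sign_summons is forbidden. None of the other listed options is forbidden under the premises.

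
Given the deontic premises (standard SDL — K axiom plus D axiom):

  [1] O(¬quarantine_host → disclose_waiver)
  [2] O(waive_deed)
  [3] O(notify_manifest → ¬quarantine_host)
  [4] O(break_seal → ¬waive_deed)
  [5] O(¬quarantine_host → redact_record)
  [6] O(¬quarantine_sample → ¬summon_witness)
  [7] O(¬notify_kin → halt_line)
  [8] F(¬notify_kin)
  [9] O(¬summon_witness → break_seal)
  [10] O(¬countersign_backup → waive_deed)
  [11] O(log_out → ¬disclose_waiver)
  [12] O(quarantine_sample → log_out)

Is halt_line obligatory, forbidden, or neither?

Neither

Premise 7 is O(¬notify_kin → halt_line), but O(¬notify_kin) is not derivable from the premises, so it does not yield O(halt_line).
No premise or chain of K-axiom applications forces O(halt_line), and none forces O(¬halt_line). So halt_line is neither obligatory nor forbidden under these norms.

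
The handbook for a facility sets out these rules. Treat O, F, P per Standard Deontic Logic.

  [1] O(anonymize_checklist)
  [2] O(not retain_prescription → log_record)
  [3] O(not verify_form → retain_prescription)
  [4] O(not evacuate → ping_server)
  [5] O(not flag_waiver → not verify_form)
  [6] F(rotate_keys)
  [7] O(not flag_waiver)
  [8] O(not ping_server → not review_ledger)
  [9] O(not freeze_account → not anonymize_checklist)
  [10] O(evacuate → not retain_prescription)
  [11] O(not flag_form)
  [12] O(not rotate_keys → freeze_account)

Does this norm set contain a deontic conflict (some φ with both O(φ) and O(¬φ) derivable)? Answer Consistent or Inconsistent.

Consistent

Premise 9 is O(not freeze_account → not anonymize_checklist), but O(not freeze_account) is not derivable from the premises, so it does not yield O(not anonymize_checklist).
So O(not anonymize_checklist) is not derivable, and the apparent clash with O(anonymize_checklist) does not arise.
A world satisfying every obligation exists (e.g. anonymize_checklist=true, evacuate=false, flag_form=false, flag_waiver=false, freeze_account=true, log_record=false, ping_server=true, retain_prescription=true, review_ledger=false, rotate_keys=false, verify_form=false); no atom is both obligatory and forbidden, so the set is consistent.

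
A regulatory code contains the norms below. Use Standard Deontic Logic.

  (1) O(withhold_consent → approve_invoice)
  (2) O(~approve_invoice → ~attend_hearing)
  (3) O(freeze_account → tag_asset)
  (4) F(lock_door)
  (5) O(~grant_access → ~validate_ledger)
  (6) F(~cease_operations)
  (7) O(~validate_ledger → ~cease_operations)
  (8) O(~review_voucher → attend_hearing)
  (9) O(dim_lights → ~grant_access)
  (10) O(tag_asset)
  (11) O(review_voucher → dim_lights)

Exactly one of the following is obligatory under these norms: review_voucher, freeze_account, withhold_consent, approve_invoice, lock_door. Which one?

approve_invoice

Premise 6, F(~cease_operations), is equivalent to O(cease_operations).
Premise 7, O(~validate_ledger → ~cease_operations), contraposes to O(cease_operations → validate_ledger); with O(cease_operations) we get O(validate_ledger).
Premise 5, O(~grant_access → ~validate_ledger), contraposes to O(validate_ledger → grant_access); with O(validate_ledger) we get O(grant_access).
Premise 9 is O(dim_lights → ~grant_access); contrapositively O(grant_access → ~dim_lights). Since O(grant_access) holds, K gives O(~dim_lights).
The contrapositive of premise 11 (O(review_voucher → dim_lights)) is O(~dim_lights → ~review_voucher), and O(~dim_lights) is already established, so O(~review_voucher).
With premise 8, O(~review_voucher → attend_hearing), the K-axiom yields O(attend_hearing).
Premise 2 is O(~approve_invoice → ~attend_hearing); contrapositively O(attend_hearing → approve_invoice). Since O(attend_hearing) holds, K gives O(approve_invoice).
So O(approve_invoice) holds — approve_invoice is obligatory. None of the other listed options is made obligatory by any chain of premises.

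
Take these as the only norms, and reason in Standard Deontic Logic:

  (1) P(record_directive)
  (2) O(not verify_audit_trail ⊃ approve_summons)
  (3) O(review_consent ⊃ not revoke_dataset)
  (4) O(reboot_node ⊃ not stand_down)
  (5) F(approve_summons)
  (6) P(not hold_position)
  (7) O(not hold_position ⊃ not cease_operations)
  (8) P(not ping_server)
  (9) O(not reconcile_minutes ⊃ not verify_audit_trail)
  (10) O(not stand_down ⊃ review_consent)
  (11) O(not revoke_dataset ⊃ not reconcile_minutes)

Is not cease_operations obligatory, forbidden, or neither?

Premise 7 is O(not hold_position ⊃ not cease_operations), but O(not hold_position) is not derivable from the premises (the permission P(not hold_position) asserts only not O(hold_position), not O(not hold_position)), so it does not yield O(not cease_operations).
No premise or chain of K-axiom applications forces O(not cease_operations), and none forces O(cease_operations). So not cease_operations is neither obligatory nor forbidden under these norms.

Neither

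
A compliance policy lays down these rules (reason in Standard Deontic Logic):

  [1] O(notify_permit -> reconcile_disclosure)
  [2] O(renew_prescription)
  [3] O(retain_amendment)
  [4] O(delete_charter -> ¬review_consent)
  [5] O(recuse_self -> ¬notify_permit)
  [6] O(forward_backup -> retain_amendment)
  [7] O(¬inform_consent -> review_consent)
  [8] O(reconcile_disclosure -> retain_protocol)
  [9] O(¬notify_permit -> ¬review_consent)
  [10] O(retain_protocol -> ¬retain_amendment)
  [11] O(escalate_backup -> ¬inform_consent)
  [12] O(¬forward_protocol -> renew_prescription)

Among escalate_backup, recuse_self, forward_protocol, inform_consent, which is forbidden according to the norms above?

escalate_backup

From premise 3 we have O(retain_amendment).
Premise 10 is O(retain_protocol -> ¬retain_amendment); contrapositively O(retain_amendment -> ¬retain_protocol). Since O(retain_amendment) holds, K gives O(¬retain_protocol).
The contrapositive of premise 8 (O(reconcile_disclosure -> retain_protocol)) is O(¬retain_protocol -> ¬reconcile_disclosure), and O(¬retain_protocol) is already established, so O(¬reconcile_disclosure).
Premise 1 is O(notify_permit -> reconcile_disclosure); contrapositively O(¬reconcile_disclosure -> ¬notify_permit). Since O(¬reconcile_disclosure) holds, K gives O(¬notify_permit).
Applying K to premise 9 (O(¬notify_permit -> ¬review_consent)) and O(¬notify_permit) yields O(¬review_consent).
The contrapositive of premise 7 (O(¬inform_consent -> review_consent)) is O(¬review_consent -> inform_consent), and O(¬review_consent) is already established, so O(inform_consent).
The contrapositive of premise 11 (O(escalate_backup -> ¬inform_consent)) is O(inform_consent -> ¬escalate_backup), and O(inform_consent) is already established, so O(¬escalate_backup).
So O(¬escalate_backup) holds, i.e. escalate_backup is forbidden. None of the other listed options is forbidden under the premises.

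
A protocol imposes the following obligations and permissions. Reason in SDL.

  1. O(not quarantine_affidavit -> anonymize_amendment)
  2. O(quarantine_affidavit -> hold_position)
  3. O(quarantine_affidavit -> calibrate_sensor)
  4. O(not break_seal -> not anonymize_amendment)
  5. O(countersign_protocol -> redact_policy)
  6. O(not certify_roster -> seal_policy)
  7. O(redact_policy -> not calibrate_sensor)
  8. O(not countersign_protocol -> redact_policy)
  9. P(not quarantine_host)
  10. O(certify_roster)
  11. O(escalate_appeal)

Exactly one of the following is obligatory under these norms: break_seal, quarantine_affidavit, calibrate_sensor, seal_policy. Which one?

break_seal

Premises 8 and 5 cover both cases: O(not countersign_protocol -> redact_policy) and O(countersign_protocol -> redact_policy). Since not countersign_protocol ∨ countersign_protocol is a tautology, O(redact_policy) follows.
With premise 7, O(redact_policy -> not calibrate_sensor), the K-axiom yields O(not calibrate_sensor).
Premise 3, O(quarantine_affidavit -> calibrate_sensor), contraposes to O(not calibrate_sensor -> not quarantine_affidavit); with O(not calibrate_sensor) we get O(not quarantine_affidavit).
From O(not quarantine_affidavit) and premise 1, O(not quarantine_affidavit -> anonymize_amendment), we obtain O(anonymize_amendment).
Premise 4 is O(not break_seal -> not anonymize_amendment); contrapositively O(anonymize_amendment -> break_seal). Since O(anonymize_amendment) holds, K gives O(break_seal).
So O(break_seal) holds — break_seal is obligatory. None of the other listed options is made obligatory by any chain of premises.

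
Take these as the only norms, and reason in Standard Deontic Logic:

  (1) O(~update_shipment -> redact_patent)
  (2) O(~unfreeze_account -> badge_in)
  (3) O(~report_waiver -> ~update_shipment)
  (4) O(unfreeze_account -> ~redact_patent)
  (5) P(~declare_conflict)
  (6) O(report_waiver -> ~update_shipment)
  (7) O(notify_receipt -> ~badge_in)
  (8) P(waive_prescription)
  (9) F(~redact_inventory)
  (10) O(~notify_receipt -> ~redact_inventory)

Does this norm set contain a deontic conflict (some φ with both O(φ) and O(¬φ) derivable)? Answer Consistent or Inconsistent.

Inconsistent

By case analysis on ~report_waiver: premise 3 gives O(~report_waiver -> ~update_shipment) and premise 6 gives O(report_waiver -> ~update_shipment), so O(~update_shipment) either way.
Premise 1 is O(~update_shipment -> redact_patent); since O(~update_shipment), deontic closure gives O(redact_patent).
Premise 4 is O(unfreeze_account -> ~redact_patent); contrapositively O(redact_patent -> ~unfreeze_account). Since O(redact_patent) holds, K gives O(~unfreeze_account).
Premise 2 is O(~unfreeze_account -> badge_in); since O(~unfreeze_account), deontic closure gives O(badge_in).
Premise 7, O(notify_receipt -> ~badge_in), contraposes to O(badge_in -> ~notify_receipt); with O(badge_in) we get O(~notify_receipt).
From O(~notify_receipt) and premise 10, O(~notify_receipt -> ~redact_inventory), we obtain O(~redact_inventory).
But premise 9, F(~redact_inventory), means O(redact_inventory).
We now have both O(~redact_inventory) and O(redact_inventory) — redact_inventory is simultaneously obligatory and forbidden, violating the D-axiom.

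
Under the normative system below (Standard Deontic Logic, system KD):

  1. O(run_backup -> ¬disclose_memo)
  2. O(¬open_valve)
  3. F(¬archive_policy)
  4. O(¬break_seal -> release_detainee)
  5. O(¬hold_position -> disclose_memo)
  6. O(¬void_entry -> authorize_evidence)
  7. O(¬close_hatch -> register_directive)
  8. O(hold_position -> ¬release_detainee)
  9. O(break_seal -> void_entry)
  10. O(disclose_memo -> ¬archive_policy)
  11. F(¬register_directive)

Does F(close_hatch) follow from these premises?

No

Premise 7 is O(¬close_hatch -> register_directive); even if O(register_directive) held, inferring O(¬close_hatch) would be affirming the consequent — invalid.
No other premise forces O(¬close_hatch). An ideal world satisfying every premise can still have close_hatch true, so F(close_hatch) is not derivable.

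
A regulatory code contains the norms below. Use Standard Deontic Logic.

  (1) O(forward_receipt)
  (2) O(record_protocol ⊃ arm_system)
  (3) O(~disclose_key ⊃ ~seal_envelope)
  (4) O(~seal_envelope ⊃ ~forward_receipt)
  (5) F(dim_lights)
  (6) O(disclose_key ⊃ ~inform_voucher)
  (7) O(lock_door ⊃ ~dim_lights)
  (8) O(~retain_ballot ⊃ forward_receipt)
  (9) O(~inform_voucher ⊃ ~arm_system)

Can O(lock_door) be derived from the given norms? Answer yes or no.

No

Premise 7 is O(lock_door ⊃ ~dim_lights); even if O(~dim_lights) held, inferring O(lock_door) would be affirming the consequent — invalid.
No other premise forces O(lock_door). An ideal world satisfying every premise can still have lock_door false, so O(lock_door) is not derivable.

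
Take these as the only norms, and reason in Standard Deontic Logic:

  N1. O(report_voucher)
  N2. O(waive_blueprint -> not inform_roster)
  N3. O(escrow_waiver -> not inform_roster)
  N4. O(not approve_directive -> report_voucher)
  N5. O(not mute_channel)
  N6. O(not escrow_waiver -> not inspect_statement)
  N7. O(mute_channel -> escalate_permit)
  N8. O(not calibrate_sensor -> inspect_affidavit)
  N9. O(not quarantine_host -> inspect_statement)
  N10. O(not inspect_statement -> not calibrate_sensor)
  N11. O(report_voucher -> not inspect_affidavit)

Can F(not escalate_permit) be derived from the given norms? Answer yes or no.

No

Premise 7 is O(mute_channel -> escalate_permit), but O(mute_channel) is not derivable from the premises, so it does not yield O(escalate_permit).
No other premise forces O(escalate_permit). An ideal world satisfying every premise can still have not escalate_permit true, so F(not escalate_permit) is not derivable.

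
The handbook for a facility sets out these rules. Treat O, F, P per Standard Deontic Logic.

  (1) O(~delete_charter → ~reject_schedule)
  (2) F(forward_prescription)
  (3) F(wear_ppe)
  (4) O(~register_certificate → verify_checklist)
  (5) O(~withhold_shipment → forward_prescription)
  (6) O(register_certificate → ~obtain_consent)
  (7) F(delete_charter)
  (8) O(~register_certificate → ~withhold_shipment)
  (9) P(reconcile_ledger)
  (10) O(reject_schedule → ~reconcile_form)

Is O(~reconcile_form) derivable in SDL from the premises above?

No

Premise 10 is O(reject_schedule → ~reconcile_form), but O(reject_schedule) is not derivable from the premises, so it does not yield O(~reconcile_form).
No other premise forces O(~reconcile_form). An ideal world satisfying every premise can still have ~reconcile_form false, so O(~reconcile_form) is not derivable.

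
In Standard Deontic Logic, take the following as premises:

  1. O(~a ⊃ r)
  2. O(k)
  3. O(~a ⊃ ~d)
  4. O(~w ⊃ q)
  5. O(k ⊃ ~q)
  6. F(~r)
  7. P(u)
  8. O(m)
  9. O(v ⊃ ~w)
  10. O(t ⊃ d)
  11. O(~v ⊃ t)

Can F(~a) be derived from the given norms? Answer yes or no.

Yes

From premise 2 we have O(k).
From O(k) and premise 5, O(k ⊃ ~q), we obtain O(~q).
Premise 4, O(~w ⊃ q), contraposes to O(~q ⊃ w); with O(~q) we get O(w).
Premise 9, O(v ⊃ ~w), contraposes to O(w ⊃ ~v); with O(w) we get O(~v).
From O(~v) and premise 11, O(~v ⊃ t), we obtain O(t).
Premise 10 is O(t ⊃ d); since O(t), deontic closure gives O(d).
Premise 3 is O(~a ⊃ ~d); contrapositively O(d ⊃ a). Since O(d) holds, K gives O(a).
Premises 1, 6, 7, 8 do not contribute to this derivation.
So O(a) holds, i.e. F(~a). The claim follows.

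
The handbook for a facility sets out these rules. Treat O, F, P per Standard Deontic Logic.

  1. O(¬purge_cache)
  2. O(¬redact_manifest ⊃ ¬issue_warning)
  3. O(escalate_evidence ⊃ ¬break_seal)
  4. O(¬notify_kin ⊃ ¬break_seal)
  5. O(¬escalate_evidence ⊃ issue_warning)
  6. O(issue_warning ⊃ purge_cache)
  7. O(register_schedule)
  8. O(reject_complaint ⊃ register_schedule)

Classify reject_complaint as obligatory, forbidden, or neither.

Neither

Premise 8 is O(reject_complaint ⊃ register_schedule); even if O(register_schedule) held, inferring O(reject_complaint) would be affirming the consequent — invalid.
No premise or chain of K-axiom applications forces O(reject_complaint), and none forces O(¬reject_complaint). So reject_complaint is neither obligatory nor forbidden under these norms.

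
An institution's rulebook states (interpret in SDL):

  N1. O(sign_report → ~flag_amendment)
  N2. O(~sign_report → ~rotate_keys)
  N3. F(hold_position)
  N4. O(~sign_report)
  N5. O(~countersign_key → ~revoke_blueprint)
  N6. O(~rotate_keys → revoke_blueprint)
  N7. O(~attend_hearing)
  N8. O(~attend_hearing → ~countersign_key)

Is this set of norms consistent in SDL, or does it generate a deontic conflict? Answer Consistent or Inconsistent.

Premise 4 states O(~sign_report) outright.
With premise 2, O(~sign_report → ~rotate_keys), the K-axiom yields O(~rotate_keys).
Applying K to premise 6 (O(~rotate_keys → revoke_blueprint)) and O(~rotate_keys) yields O(revoke_blueprint).
Premise 5, O(~countersign_key → ~revoke_blueprint), contraposes to O(revoke_blueprint → countersign_key); with O(revoke_blueprint) we get O(countersign_key).
The contrapositive of premise 8 (O(~attend_hearing → ~countersign_key)) is O(countersign_key → attend_hearing), and O(countersign_key) is already established, so O(attend_hearing).
But premise 7 directly asserts O(~attend_hearing).
We now have both O(attend_hearing) and O(~attend_hearing) — attend_hearing is simultaneously obligatory and forbidden, violating the D-axiom.

Inconsistent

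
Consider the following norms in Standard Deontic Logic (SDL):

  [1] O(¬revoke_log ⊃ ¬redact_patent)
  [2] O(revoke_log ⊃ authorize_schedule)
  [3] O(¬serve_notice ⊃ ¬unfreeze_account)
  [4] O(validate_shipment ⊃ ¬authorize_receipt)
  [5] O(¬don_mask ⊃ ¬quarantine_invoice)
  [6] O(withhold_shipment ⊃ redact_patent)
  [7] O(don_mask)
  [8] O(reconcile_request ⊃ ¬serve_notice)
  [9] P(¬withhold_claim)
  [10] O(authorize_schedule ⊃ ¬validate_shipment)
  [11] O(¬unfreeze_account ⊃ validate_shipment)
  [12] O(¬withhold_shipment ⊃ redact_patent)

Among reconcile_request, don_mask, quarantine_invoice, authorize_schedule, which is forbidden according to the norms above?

By case analysis on ¬withhold_shipment: premise 12 gives O(¬withhold_shipment ⊃ redact_patent) and premise 6 gives O(withhold_shipment ⊃ redact_patent), so O(redact_patent) either way.
The contrapositive of premise 1 (O(¬revoke_log ⊃ ¬redact_patent)) is O(redact_patent ⊃ revoke_log), and O(redact_patent) is already established, so O(revoke_log).
Applying K to premise 2 (O(revoke_log ⊃ authorize_schedule)) and O(revoke_log) yields O(authorize_schedule).
With premise 10, O(authorize_schedule ⊃ ¬validate_shipment), the K-axiom yields O(¬validate_shipment).
Premise 11 is O(¬unfreeze_account ⊃ validate_shipment); contrapositively O(¬validate_shipment ⊃ unfreeze_account). Since O(¬validate_shipment) holds, K gives O(unfreeze_account).
Premise 3 is O(¬serve_notice ⊃ ¬unfreeze_account); contrapositively O(unfreeze_account ⊃ serve_notice). Since O(unfreeze_account) holds, K gives O(serve_notice).
The contrapositive of premise 8 (O(reconcile_request ⊃ ¬serve_notice)) is O(serve_notice ⊃ ¬reconcile_request), and O(serve_notice) is already established, so O(¬reconcile_request).
So O(¬reconcile_request) holds, i.e. reconcile_request is forbidden. None of the other listed options is forbidden under the premises.

reconcile_request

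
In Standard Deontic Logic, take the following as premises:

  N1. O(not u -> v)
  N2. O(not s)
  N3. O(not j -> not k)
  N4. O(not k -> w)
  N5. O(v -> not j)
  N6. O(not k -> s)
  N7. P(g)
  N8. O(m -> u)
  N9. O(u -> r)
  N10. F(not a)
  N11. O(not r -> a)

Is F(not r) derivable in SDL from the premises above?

Yes

Premise 2 gives O(not s).
The contrapositive of premise 6 (O(not k -> s)) is O(not s -> k), and O(not s) is already established, so O(k).
Premise 3 is O(not j -> not k); contrapositively O(k -> j). Since O(k) holds, K gives O(j).
Premise 5, O(v -> not j), contraposes to O(j -> not v); with O(j) we get O(not v).
Premise 1, O(not u -> v), contraposes to O(not v -> u); with O(not v) we get O(u).
Applying K to premise 9 (O(u -> r)) and O(u) yields O(r).
Premises 4, 7, 8, 10, 11 do not contribute to this derivation.
So O(r) holds, i.e. F(not r). The claim follows.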